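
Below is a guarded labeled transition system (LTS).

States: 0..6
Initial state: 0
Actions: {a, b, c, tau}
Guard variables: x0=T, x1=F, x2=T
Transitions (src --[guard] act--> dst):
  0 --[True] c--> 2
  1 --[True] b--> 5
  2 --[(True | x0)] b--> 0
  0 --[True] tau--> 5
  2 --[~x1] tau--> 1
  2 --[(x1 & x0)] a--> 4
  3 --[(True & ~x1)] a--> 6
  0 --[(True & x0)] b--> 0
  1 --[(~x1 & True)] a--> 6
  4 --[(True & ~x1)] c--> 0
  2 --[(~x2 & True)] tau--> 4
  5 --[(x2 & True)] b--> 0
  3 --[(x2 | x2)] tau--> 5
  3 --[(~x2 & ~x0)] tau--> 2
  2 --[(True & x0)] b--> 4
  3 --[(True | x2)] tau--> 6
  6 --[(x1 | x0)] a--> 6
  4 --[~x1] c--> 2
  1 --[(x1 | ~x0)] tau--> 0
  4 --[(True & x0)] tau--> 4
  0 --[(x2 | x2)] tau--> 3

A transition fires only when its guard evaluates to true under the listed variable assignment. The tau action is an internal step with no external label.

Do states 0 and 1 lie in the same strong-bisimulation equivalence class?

Compute ~ classes (split until stable):
  P[0] = {{0,1,2,3,4,5,6}}
  P[1] = {{0},{1},{2},{3},{4},{5},{6}}
stable after 2 split(s): 7 block(s)
0∈{0}, 1∈{1}

Answer: NOT BISIMILAR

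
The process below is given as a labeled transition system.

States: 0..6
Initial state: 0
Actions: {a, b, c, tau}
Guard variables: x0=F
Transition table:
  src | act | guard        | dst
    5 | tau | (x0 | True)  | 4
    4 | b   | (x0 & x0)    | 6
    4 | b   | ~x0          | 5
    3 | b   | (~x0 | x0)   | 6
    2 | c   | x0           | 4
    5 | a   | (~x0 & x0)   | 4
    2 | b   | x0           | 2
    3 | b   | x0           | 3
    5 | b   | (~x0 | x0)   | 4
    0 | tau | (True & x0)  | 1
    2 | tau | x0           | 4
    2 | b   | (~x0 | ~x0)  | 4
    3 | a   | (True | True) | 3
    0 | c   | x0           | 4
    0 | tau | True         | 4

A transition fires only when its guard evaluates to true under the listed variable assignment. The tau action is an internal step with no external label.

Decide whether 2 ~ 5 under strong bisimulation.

Answer: NOT BISIMILAR

Trace:
Bisimulation quotient by refinement:
  round 0: {{0,1,2,3,4,5,6}}
  round 1: {{0},{1,6},{2,4},{3},{5}}
  round 2: {{0},{1,6},{2},{3},{4},{5}}
6 equivalence class(es) (converged in 3)
[2]={2}  [5]={5}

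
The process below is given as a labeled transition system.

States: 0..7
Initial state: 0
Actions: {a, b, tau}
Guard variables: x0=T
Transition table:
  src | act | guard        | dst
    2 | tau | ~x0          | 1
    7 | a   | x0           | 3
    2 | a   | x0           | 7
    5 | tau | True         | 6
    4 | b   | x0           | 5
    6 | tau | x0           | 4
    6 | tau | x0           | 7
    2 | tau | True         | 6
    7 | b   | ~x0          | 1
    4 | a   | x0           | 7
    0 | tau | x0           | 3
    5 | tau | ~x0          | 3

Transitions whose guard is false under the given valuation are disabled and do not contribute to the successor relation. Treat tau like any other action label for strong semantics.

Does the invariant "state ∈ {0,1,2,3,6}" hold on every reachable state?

Allowed set {0,1,2,3,6}
Reach set: {0,3}
  0: ok
  3: ok

Answer: INVARIANT HOLDS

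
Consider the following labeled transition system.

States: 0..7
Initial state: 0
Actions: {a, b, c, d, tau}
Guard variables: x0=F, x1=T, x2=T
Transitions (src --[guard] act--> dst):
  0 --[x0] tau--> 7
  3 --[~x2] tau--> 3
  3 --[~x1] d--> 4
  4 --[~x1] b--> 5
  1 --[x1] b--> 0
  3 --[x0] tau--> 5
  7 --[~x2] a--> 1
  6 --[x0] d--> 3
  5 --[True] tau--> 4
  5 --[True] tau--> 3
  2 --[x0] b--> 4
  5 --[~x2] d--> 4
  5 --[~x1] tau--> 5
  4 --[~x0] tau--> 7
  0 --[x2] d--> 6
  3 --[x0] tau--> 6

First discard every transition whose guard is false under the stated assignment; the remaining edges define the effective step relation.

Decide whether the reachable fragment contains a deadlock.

Reachable = {0,6}
  0: d→6  [1 exit(s)]
  6: ∅  [no exit]
Path to 6: d

Answer: DEADLOCK at state 6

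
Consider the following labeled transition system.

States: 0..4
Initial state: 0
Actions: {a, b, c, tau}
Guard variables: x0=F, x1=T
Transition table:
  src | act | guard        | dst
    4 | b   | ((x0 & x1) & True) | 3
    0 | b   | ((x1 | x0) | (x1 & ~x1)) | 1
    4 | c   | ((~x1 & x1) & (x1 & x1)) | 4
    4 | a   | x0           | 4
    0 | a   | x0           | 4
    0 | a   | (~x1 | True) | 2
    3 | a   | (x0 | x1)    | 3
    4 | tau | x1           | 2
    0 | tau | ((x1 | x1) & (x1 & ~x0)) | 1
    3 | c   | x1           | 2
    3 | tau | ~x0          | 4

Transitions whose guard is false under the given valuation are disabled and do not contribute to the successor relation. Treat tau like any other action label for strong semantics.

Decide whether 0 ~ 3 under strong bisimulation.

Bisimulation quotient by refinement:
  π0 = {{0,1,2,3,4}}
  π1 = {{0},{1,2},{3},{4}}
4 equivalence class(es) (converged in 2)
class of 0: {0}; class of 3: {3}

Answer: NOT BISIMILAR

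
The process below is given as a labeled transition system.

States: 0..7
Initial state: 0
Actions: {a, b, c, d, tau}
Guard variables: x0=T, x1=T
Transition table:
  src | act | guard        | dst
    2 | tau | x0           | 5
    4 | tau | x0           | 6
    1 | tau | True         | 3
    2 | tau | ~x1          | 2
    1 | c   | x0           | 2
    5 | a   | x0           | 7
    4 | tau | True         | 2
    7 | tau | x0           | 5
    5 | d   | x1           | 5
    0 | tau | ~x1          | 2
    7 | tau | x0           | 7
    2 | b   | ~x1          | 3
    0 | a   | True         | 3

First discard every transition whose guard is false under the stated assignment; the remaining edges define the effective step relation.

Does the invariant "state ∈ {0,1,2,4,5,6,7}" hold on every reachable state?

Answer: INVARIANT VIOLATED at state 3

Analysis:
Allowed set {0,1,2,4,5,6,7}
Reach set: {0,3}
  0: ok
  3: VIOLATES
reach 3 via a — violates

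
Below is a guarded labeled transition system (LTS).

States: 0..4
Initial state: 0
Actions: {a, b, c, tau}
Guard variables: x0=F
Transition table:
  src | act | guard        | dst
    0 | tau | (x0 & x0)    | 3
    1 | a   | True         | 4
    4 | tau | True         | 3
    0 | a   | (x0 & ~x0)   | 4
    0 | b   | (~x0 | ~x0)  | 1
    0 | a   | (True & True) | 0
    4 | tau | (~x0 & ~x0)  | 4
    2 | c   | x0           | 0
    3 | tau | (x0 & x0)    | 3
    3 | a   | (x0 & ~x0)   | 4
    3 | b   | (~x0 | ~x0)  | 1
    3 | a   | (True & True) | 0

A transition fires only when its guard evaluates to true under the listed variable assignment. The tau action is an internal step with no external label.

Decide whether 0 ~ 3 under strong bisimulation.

Answer: BISIMILAR

Working:
Bisimulation quotient by refinement:
  P[0] = {{0,1,2,3,4}}
  P[1] = {{0,3},{1},{2},{4}}
Fixed point at round 2; 4 class(es).
[0]={0,3}  [3]={0,3}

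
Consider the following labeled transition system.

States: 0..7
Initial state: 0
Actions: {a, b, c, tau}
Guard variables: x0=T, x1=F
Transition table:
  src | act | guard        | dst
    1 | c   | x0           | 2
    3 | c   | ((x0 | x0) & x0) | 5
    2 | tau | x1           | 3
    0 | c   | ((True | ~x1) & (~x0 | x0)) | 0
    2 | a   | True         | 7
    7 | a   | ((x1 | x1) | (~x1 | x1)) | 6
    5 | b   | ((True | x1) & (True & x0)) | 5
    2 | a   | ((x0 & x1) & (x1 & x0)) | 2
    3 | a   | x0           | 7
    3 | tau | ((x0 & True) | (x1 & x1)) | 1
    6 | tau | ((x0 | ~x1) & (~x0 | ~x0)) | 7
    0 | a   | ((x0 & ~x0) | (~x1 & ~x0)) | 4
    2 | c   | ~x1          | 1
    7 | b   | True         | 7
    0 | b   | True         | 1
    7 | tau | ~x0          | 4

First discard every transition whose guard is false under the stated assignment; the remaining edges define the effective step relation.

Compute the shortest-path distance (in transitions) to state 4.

Answer: UNREACHABLE

Analysis:
Layered search for 4:
  Layer 0: {0}
  Layer 1: {1}
  Layer 2: {2}
  Layer 3: {7}
  Layer 4: {6}
4 never appears.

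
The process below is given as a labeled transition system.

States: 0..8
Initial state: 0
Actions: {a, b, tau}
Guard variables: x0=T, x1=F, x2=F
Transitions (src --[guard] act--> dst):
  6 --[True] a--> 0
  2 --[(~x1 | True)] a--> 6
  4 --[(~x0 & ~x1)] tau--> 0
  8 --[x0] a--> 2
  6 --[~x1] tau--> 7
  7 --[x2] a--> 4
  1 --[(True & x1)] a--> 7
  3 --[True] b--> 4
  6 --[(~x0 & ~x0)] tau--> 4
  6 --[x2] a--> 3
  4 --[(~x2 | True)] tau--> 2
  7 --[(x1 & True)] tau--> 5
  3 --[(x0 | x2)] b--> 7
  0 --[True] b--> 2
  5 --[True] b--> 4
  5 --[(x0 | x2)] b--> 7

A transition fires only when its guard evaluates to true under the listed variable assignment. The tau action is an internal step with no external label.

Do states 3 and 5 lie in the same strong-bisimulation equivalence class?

Bisimulation quotient by refinement:
  π0 = {{0,1,2,3,4,5,6,7,8}}
  π1 = {{0,3,5},{1,7},{2,8},{4},{6}}
  π2 = {{0},{1,7},{2},{3,5},{4},{6},{8}}
stable after 3 split(s): 7 block(s)
class of 3: {3,5}; class of 5: {3,5}

Answer: BISIMILAR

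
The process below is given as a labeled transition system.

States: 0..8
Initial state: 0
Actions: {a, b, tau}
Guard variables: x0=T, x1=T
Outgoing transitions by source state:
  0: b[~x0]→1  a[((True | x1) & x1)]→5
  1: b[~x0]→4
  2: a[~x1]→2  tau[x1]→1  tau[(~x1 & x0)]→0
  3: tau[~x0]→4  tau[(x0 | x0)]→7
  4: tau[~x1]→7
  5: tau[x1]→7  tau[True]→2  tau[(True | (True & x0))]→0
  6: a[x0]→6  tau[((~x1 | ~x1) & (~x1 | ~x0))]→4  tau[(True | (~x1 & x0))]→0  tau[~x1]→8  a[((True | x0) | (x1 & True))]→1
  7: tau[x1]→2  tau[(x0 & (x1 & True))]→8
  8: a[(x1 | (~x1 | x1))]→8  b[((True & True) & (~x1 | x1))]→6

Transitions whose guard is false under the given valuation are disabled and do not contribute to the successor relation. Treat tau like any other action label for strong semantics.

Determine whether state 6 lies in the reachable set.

After dropping false guards: 13 live edges.
Layer 0: {0}
Layer 1: {5}  cumulative {0,5}
Layer 2: {2,7}  cumulative {0,2,5,7}
Layer 3: {1,8}  cumulative {0,1,2,5,7,8}
Layer 4: {6}  cumulative {0,1,2,5,6,7,8}
Reachable = {0,1,2,5,6,7,8}
witness 6: a·tau·tau·b

Answer: REACHABLE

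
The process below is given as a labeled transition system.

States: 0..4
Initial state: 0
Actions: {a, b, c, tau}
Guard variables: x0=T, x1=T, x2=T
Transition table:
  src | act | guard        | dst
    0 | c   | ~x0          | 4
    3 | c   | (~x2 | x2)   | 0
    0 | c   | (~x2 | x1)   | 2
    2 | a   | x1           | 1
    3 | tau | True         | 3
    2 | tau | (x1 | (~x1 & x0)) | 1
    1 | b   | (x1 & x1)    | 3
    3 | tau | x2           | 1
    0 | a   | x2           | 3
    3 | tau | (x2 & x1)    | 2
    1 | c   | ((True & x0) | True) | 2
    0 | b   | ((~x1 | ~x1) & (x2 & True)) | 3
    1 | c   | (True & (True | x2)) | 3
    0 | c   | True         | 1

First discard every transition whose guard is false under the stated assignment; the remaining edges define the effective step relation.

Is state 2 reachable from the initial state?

Answer: REACHABLE

Analysis:
12 transition(s) survive guard evaluation.
depth 0: {0}
depth 1: {1,2,3}  total {0,1,2,3}
Reachable = {0,1,2,3}
Path to 2: c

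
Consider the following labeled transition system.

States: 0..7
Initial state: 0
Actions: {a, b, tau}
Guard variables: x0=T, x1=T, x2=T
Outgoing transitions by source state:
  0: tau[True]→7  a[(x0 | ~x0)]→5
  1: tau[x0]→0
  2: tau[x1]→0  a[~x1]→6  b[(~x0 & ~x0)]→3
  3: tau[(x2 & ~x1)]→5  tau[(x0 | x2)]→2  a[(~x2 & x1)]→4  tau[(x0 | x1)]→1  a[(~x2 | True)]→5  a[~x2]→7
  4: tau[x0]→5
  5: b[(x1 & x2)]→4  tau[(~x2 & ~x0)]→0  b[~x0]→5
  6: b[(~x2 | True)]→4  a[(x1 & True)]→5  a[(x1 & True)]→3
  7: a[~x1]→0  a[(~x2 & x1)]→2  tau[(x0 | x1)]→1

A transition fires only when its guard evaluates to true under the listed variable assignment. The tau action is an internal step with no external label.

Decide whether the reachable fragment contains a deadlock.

Answer: DEADLOCK-FREE

Working:
Reach set: {0,1,4,5,7}
  0: a→5  tau→7  [deg 2]
  1: tau→0  [deg 1]
  4: tau→5  [deg 1]
  5: b→4  [deg 1]
  7: tau→1  [deg 1]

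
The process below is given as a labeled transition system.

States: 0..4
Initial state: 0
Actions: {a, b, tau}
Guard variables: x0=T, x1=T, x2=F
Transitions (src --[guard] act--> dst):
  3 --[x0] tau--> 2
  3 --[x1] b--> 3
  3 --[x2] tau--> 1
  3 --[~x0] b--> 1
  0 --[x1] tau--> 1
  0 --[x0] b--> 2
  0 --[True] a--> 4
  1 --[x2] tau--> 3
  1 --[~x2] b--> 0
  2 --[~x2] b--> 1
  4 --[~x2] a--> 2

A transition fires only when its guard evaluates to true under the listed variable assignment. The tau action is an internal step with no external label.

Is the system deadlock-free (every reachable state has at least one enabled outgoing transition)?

R = {0,1,2,4}
  0: a→4  b→2  tau→1  [3 exit(s)]
  1: b→0  [1 exit(s)]
  2: b→1  [1 exit(s)]
  4: a→2  [1 exit(s)]

Answer: DEADLOCK-FREE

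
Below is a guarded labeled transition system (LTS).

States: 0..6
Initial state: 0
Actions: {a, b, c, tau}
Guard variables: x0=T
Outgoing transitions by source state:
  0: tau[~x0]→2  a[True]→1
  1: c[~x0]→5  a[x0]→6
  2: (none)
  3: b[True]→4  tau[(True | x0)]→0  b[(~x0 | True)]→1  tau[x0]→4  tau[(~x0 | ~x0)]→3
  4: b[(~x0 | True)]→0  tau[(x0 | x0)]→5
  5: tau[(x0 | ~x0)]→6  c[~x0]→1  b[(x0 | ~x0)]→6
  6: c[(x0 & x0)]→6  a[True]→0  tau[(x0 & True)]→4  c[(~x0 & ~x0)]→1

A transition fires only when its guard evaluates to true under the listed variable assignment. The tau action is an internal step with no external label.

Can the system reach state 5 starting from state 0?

After dropping false guards: 13 live edges.
Layer 0: {0}
Layer 1: {1}  now seen {0,1}
Layer 2: {6}  now seen {0,1,6}
Layer 3: {4}  now seen {0,1,4,6}
Layer 4: {5}  now seen {0,1,4,5,6}
Reach set: {0,1,4,5,6}
witness 5: a·a·tau·tau

Answer: REACHABLE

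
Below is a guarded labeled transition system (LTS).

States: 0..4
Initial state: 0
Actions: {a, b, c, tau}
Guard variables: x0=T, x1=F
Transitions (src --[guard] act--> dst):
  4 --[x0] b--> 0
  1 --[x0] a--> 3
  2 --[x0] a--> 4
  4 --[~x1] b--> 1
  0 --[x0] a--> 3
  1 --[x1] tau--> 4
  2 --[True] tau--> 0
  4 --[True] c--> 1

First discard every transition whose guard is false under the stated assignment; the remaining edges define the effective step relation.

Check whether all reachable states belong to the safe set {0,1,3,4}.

Inv-set: {0,1,3,4}
R = {0,3}
  0: safe
  3: safe

Answer: INVARIANT HOLDS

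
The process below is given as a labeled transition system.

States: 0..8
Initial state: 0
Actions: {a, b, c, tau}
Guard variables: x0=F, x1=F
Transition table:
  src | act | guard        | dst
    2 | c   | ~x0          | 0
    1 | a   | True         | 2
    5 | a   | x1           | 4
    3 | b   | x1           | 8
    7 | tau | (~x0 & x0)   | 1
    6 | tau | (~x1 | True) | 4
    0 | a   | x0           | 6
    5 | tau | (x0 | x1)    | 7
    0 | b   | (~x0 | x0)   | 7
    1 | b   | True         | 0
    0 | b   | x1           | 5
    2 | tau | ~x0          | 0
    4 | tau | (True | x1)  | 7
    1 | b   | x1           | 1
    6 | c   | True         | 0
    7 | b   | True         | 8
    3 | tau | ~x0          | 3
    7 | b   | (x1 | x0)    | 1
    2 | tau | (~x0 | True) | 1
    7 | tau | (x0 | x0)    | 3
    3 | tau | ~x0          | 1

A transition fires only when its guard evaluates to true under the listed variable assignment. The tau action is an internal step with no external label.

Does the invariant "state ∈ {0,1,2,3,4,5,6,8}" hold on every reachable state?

Inv-set: {0,1,2,3,4,5,6,8}
Reachable = {0,7,8}
  0: ✓
  7: ✗ unsafe
  8: ✓
counterexample path to 7: b

Answer: INVARIANT VIOLATED at state 7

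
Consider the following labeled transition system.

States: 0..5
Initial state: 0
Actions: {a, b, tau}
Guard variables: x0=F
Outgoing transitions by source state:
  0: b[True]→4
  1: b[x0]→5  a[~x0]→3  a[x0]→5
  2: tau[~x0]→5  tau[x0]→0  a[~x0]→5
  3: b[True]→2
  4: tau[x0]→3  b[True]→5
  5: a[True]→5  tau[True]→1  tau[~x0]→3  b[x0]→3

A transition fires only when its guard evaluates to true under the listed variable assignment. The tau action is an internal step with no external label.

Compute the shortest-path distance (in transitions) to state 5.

BFS to 5:
  depth 0: {0}
  depth 1: {4}
  depth 2: {5}
first hit 5 at d=2 via b·b

Answer: 2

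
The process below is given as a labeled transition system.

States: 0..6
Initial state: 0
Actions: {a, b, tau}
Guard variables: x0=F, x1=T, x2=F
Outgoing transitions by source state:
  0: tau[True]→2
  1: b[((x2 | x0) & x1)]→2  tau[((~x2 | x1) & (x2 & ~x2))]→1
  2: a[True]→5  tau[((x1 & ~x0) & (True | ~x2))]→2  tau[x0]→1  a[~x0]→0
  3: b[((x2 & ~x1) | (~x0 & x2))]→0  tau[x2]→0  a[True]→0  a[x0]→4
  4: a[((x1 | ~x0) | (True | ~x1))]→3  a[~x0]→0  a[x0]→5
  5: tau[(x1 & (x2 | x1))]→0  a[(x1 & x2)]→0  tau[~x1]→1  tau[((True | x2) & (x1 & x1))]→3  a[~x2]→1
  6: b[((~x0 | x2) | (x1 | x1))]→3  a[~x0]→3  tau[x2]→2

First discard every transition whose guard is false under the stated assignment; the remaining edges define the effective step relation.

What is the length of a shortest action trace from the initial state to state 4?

Answer: UNREACHABLE

Trace:
BFS to 4:
  Layer 0: {0}
  Layer 1: {2}
  Layer 2: {5}
  Layer 3: {1,3}
4 never appears.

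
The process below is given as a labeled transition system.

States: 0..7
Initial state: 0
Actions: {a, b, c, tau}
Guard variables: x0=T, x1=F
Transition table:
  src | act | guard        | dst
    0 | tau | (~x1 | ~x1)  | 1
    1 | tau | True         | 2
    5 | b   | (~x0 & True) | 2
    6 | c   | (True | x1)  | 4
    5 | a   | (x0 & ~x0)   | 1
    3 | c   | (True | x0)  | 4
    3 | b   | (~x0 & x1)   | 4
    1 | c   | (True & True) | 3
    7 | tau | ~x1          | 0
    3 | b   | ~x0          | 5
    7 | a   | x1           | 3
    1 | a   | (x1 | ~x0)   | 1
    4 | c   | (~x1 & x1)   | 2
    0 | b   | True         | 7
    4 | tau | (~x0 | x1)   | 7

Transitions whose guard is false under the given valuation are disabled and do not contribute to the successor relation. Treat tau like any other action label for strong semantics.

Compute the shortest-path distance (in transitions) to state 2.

Breadth-first toward 2:
  Layer 0: {0}
  Layer 1: {1,7}
  Layer 2: {2,3}
2 enters at depth 2; path tau·tau

Answer: 2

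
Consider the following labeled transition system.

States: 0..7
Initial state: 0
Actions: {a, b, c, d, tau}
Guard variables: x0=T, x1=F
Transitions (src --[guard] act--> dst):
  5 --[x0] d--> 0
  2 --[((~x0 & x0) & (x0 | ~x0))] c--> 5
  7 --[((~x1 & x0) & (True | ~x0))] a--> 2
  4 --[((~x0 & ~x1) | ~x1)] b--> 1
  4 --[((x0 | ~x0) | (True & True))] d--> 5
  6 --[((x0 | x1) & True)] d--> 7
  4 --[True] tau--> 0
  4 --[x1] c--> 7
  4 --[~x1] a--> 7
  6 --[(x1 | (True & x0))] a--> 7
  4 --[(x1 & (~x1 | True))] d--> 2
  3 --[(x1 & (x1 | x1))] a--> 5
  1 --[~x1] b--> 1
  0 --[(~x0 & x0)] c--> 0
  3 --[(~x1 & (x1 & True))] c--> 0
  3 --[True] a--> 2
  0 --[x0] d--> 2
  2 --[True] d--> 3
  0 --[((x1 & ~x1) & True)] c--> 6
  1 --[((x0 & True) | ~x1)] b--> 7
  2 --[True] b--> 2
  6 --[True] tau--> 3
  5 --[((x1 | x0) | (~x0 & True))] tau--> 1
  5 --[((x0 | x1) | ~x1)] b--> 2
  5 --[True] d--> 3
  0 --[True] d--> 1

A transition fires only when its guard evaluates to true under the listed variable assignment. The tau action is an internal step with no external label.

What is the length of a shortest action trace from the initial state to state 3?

Answer: 2

Working:
Layered search for 3:
  depth 0: {0}
  depth 1: {1,2}
  depth 2: {3,7}
first hit 3 at d=2 via d·d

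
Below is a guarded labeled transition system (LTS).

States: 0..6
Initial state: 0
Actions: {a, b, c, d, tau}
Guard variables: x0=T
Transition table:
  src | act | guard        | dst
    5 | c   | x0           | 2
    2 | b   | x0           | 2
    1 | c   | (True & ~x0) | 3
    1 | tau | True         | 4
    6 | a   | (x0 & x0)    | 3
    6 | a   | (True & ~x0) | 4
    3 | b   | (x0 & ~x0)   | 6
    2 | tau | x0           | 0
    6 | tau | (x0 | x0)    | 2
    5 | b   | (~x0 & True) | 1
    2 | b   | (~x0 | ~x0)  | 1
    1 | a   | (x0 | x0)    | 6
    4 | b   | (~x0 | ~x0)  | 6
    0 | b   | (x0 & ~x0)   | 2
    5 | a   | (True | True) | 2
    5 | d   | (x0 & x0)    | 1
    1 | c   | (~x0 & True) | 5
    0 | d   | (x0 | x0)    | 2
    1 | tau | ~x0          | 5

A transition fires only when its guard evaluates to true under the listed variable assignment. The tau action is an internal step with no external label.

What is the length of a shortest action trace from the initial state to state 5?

Breadth-first toward 5:
  depth 0: {0}
  depth 1: {2}
5 never appears.

Answer: UNREACHABLE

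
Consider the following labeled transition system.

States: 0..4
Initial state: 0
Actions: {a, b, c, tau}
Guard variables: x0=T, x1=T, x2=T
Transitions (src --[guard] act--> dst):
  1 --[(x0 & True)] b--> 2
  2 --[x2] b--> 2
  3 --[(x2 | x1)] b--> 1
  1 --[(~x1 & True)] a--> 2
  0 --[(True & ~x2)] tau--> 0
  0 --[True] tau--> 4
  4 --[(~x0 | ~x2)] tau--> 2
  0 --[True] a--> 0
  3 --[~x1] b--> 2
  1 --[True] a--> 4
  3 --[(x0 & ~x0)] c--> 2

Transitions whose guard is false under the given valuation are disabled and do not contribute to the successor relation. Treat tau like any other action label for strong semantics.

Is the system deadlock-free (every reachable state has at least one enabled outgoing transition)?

R = {0,4}
  0: a→0  tau→4  [deg 2]
  4: ∅  [STUCK]
witness 4: tau

Answer: DEADLOCK at state 4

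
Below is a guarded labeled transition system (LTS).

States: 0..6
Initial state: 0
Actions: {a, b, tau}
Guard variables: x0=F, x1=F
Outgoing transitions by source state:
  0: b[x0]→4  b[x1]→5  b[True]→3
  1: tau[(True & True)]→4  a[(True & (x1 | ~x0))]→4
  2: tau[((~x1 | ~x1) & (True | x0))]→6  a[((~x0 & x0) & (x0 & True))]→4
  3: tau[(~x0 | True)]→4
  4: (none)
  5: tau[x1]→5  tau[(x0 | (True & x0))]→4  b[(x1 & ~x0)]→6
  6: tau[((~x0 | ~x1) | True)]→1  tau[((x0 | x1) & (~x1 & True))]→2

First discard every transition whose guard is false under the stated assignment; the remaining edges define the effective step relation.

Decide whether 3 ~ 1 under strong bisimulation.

Answer: NOT BISIMILAR

Working:
Refine partition for ~:
  round 0: {{0,1,2,3,4,5,6}}
  round 1: {{0},{1},{2,3,6},{4,5}}
  round 2: {{0},{1},{2},{3},{4,5},{6}}
6 equivalence class(es) (converged in 3)
[3]={3}  [1]={1}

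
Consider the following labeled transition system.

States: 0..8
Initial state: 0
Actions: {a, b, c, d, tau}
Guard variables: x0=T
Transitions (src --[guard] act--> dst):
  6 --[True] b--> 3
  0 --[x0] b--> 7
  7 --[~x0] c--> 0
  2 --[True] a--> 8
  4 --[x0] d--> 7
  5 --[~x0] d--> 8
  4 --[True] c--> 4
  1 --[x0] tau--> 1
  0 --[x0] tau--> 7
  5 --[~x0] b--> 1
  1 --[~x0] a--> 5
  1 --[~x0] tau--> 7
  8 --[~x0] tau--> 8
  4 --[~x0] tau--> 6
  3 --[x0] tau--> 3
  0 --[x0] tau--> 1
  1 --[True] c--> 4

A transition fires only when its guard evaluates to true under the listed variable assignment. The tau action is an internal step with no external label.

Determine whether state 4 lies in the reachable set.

Answer: REACHABLE

Trace:
After dropping false guards: 10 live edges.
depth 0: {0}
depth 1: {1,7}  cumulative {0,1,7}
depth 2: {4}  cumulative {0,1,4,7}
R = {0,1,4,7}
trace reaching 4: tau·c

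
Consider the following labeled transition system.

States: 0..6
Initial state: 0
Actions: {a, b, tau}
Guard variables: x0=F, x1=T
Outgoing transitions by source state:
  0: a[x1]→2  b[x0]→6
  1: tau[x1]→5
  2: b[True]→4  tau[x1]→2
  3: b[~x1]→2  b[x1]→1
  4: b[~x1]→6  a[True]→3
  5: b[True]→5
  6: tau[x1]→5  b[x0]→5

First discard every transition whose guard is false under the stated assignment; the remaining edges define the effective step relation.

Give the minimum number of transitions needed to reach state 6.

Answer: UNREACHABLE

Analysis:
Layered search for 6:
  L0 = {0}
  L1 = {2}
  L2 = {4}
  L3 = {3}
  L4 = {1}
  L5 = {5}
6 never appears.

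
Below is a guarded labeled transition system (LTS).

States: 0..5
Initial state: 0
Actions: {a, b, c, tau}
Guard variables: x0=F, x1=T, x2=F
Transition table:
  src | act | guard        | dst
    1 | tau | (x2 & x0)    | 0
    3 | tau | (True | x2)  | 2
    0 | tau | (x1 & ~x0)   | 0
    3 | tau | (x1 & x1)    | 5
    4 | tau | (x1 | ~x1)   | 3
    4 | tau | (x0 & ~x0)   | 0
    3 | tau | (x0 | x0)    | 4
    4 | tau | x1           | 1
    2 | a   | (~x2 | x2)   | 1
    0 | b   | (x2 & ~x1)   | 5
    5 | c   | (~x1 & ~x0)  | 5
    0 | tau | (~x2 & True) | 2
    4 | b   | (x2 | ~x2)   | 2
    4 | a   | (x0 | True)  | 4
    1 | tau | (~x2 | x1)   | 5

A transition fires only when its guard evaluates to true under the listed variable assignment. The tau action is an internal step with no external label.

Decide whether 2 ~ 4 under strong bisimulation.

Bisimulation quotient by refinement:
  π0 = {{0,1,2,3,4,5}}
  π1 = {{0,1,3},{2},{4},{5}}
  π2 = {{0},{1},{2},{3},{4},{5}}
6 equivalence class(es) (converged in 3)
2∈{2}, 4∈{4}

Answer: NOT BISIMILAR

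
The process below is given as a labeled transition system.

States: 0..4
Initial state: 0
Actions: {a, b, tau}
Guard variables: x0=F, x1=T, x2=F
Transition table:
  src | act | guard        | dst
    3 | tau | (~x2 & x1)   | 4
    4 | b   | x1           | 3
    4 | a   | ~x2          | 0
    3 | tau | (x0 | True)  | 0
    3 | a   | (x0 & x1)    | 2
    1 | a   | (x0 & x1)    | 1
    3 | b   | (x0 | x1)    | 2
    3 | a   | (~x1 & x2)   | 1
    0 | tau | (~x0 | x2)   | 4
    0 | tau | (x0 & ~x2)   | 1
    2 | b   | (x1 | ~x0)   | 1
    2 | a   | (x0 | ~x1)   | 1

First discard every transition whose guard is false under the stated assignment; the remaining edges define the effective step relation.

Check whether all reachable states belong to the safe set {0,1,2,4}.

Safe = {0,1,2,4}
Reach set: {0,1,2,3,4}
  0: safe
  1: safe
  2: safe
  3: VIOLATES
  4: safe
counterexample path to 3: tau·b

Answer: INVARIANT VIOLATED at state 3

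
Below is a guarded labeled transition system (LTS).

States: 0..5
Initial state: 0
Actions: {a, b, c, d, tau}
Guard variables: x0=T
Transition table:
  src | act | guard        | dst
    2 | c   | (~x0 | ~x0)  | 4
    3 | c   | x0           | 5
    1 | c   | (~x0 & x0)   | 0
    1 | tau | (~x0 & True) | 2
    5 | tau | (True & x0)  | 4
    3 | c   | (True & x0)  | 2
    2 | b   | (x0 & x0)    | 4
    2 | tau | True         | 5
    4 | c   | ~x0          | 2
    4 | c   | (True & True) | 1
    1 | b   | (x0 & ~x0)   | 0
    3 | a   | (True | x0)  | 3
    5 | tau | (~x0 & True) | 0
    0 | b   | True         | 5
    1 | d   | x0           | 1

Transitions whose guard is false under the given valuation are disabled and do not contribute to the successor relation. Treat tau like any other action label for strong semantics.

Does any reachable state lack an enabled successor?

Reach set: {0,1,4,5}
  0: b→5  [deg 1]
  1: d→1  [deg 1]
  4: c→1  [deg 1]
  5: tau→4  [deg 1]

Answer: DEADLOCK-FREE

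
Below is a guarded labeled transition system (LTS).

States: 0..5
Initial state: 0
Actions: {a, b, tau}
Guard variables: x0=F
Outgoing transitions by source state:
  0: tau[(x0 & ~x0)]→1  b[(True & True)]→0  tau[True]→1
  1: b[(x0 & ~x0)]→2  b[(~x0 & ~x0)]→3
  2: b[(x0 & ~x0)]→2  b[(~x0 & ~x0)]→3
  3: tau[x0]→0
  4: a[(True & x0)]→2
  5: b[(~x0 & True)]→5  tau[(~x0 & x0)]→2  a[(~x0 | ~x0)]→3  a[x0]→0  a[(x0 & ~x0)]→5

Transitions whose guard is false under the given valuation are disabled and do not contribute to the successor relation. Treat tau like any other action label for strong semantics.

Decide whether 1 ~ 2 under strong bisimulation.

Refine partition for ~:
  round 0: {{0,1,2,3,4,5}}
  round 1: {{0},{1,2},{3,4},{5}}
Fixed point at round 2; 4 class(es).
[1]={1,2}  [2]={1,2}

Answer: BISIMILAR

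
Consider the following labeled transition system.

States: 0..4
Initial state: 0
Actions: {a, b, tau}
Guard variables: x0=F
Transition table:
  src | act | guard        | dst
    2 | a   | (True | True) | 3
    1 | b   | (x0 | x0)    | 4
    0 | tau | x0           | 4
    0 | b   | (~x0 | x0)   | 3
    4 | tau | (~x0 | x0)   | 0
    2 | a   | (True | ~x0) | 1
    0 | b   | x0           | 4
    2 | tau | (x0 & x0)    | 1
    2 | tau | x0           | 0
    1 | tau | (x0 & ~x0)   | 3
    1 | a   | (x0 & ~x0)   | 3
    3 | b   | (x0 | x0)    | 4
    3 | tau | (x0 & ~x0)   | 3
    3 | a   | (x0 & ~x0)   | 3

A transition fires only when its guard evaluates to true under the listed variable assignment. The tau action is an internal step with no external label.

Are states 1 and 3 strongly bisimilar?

Answer: BISIMILAR

Trace:
Bisimulation quotient by refinement:
  round 0: {{0,1,2,3,4}}
  round 1: {{0},{1,3},{2},{4}}
stable after 2 split(s): 4 block(s)
[1]={1,3}  [3]={1,3}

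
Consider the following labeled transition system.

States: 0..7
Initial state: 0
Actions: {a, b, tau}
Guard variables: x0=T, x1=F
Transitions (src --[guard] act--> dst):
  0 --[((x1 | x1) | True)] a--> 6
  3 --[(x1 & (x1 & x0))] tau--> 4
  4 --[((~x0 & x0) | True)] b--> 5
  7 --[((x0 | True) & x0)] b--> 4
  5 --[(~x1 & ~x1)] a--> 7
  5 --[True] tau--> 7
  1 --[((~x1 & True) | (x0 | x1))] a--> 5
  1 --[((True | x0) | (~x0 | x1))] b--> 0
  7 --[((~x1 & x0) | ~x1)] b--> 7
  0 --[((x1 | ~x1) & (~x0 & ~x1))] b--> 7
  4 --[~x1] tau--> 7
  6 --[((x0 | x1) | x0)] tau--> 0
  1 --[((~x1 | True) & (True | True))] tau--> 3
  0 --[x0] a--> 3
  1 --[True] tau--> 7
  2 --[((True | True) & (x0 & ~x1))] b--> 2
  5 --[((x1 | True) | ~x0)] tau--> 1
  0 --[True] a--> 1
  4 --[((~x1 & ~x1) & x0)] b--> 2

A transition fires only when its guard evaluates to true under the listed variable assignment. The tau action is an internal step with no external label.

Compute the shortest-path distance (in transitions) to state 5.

Answer: 2

Analysis:
BFS to 5:
  depth 0: {0}
  depth 1: {1,3,6}
  depth 2: {5,7}
first hit 5 at d=2 via a·a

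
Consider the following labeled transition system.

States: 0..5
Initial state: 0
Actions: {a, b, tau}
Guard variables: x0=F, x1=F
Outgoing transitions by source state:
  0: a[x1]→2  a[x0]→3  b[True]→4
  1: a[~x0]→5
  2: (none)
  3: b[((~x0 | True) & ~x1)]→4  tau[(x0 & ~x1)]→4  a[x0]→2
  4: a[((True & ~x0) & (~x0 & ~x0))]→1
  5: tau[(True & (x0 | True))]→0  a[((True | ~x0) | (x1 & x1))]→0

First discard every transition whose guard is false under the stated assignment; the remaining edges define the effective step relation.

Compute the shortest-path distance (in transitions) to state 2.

Answer: UNREACHABLE

Analysis:
Breadth-first toward 2:
  L0 = {0}
  L1 = {4}
  L2 = {1}
  L3 = {5}
2 never appears.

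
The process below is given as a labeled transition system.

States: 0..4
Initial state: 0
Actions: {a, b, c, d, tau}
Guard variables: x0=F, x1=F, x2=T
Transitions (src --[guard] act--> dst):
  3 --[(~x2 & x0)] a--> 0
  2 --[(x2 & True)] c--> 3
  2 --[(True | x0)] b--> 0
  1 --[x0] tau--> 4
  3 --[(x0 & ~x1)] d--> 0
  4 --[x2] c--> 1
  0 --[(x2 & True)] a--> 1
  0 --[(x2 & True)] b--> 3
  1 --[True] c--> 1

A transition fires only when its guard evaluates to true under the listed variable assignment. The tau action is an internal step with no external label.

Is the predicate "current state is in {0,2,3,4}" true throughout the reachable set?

Answer: INVARIANT VIOLATED at state 1

Working:
Safe = {0,2,3,4}
Reachable = {0,1,3}
  0: safe
  1: outside
  3: safe
reach 1 via a — violates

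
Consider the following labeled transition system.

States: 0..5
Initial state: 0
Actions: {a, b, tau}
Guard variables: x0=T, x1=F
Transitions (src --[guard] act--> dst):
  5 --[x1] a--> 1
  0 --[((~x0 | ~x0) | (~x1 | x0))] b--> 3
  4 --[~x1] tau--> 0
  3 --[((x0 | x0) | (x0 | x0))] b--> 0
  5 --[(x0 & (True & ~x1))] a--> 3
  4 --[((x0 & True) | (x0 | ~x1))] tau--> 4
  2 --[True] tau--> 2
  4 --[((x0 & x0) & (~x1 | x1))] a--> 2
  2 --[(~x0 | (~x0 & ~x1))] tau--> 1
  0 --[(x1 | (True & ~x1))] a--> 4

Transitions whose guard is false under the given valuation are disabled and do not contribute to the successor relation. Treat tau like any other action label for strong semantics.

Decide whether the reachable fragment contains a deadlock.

Answer: DEADLOCK-FREE

Analysis:
Reach set: {0,2,3,4}
  0: a→4  b→3  [2 out]
  2: tau→2  [1 out]
  3: b→0  [1 out]
  4: a→2  tau→0  tau→4  [3 out]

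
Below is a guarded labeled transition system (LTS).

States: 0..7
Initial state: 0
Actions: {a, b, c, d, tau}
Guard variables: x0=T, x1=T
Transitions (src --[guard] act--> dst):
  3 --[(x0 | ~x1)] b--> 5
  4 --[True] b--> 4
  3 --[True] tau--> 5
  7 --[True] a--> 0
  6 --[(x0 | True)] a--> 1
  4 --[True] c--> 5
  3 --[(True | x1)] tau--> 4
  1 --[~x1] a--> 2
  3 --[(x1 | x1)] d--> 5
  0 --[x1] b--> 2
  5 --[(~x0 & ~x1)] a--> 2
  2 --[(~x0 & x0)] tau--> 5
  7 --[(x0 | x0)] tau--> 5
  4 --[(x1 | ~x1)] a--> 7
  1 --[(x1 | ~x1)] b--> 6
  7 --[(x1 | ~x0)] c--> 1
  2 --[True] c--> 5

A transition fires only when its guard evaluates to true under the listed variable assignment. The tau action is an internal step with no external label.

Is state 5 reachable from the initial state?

Answer: REACHABLE

Trace:
After dropping false guards: 14 live edges.
L0 = {0}
L1 = {2}  total {0,2}
L2 = {5}  total {0,2,5}
Reachable = {0,2,5}
trace reaching 5: b·c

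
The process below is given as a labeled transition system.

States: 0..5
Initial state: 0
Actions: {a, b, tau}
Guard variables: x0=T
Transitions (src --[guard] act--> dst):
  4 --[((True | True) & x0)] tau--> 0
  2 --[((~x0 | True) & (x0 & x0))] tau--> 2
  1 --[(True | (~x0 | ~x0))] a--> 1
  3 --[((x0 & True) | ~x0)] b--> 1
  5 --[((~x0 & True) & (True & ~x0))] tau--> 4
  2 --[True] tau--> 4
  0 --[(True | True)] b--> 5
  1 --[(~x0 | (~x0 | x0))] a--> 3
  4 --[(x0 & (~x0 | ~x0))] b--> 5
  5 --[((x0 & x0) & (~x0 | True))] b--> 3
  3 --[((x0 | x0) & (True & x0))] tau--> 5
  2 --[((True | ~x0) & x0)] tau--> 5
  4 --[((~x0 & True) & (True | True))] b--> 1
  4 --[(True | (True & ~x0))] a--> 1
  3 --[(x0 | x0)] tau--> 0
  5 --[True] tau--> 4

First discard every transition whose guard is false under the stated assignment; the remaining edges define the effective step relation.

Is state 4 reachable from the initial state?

Answer: REACHABLE

Trace:
13 transition(s) survive guard evaluation.
depth 0: {0}
depth 1: {5}  now seen {0,5}
depth 2: {3,4}  now seen {0,3,4,5}
depth 3: {1}  now seen {0,1,3,4,5}
R = {0,1,3,4,5}
Path to 4: b·tau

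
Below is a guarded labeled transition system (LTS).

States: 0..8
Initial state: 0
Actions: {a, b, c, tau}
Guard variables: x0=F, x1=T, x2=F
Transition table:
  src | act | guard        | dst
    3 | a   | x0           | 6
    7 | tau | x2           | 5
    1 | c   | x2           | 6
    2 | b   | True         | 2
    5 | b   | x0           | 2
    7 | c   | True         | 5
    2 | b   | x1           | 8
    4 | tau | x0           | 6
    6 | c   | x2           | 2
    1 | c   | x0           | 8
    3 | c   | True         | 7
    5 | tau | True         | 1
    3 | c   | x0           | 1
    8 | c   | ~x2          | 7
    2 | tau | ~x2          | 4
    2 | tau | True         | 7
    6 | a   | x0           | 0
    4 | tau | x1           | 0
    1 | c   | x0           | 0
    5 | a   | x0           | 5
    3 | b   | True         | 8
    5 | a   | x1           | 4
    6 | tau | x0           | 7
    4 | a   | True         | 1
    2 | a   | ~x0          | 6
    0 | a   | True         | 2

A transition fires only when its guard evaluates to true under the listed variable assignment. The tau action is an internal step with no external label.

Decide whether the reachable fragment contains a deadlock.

R = {0,1,2,4,5,6,7,8}
  0: a→2  [deg 1]
  1: ∅  [STUCK]
  2: a→6  b→2  b→8  tau→4  tau→7  [deg 5]
  4: a→1  tau→0  [deg 2]
  5: a→4  tau→1  [deg 2]
  6: ∅  [STUCK]
  7: c→5  [deg 1]
  8: c→7  [deg 1]
trace reaching 1: a·tau·a

Answer: DEADLOCK at state 1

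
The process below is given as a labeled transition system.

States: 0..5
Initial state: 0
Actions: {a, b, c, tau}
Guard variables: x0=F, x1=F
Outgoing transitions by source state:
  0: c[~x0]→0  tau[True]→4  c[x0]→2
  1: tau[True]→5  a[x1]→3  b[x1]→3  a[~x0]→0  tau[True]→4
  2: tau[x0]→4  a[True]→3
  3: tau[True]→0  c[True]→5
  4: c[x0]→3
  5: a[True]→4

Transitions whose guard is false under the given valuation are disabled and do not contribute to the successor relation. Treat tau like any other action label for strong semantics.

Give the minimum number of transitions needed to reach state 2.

Answer: UNREACHABLE

Trace:
BFS to 2:
  depth 0: {0}
  depth 1: {4}
2 never appears.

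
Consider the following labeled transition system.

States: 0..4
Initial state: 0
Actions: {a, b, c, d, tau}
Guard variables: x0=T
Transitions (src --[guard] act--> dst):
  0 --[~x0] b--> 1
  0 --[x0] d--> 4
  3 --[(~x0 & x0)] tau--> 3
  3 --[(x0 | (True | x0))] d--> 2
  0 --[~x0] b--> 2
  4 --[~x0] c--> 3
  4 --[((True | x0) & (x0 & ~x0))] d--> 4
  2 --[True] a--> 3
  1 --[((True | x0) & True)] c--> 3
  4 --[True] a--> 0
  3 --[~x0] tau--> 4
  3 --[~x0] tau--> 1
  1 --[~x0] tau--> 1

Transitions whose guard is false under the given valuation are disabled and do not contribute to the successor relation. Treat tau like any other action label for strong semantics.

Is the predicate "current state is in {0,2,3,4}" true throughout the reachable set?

Allowed set {0,2,3,4}
Reach set: {0,4}
  0: ✓
  4: ✓

Answer: INVARIANT HOLDS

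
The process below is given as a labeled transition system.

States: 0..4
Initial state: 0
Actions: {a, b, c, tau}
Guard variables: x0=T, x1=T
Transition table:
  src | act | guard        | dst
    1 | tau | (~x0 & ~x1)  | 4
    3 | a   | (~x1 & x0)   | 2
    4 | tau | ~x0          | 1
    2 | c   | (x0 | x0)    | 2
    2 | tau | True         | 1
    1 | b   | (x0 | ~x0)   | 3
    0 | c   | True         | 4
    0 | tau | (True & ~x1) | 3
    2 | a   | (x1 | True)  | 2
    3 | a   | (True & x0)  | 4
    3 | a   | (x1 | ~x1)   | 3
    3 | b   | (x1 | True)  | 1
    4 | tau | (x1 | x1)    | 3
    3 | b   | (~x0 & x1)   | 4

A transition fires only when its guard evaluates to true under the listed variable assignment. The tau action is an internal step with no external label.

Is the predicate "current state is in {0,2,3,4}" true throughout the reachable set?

Inv-set: {0,2,3,4}
R = {0,1,3,4}
  0: ✓
  1: VIOLATES
  3: ✓
  4: ✓
witness against invariant: c·tau·b → 1

Answer: INVARIANT VIOLATED at state 1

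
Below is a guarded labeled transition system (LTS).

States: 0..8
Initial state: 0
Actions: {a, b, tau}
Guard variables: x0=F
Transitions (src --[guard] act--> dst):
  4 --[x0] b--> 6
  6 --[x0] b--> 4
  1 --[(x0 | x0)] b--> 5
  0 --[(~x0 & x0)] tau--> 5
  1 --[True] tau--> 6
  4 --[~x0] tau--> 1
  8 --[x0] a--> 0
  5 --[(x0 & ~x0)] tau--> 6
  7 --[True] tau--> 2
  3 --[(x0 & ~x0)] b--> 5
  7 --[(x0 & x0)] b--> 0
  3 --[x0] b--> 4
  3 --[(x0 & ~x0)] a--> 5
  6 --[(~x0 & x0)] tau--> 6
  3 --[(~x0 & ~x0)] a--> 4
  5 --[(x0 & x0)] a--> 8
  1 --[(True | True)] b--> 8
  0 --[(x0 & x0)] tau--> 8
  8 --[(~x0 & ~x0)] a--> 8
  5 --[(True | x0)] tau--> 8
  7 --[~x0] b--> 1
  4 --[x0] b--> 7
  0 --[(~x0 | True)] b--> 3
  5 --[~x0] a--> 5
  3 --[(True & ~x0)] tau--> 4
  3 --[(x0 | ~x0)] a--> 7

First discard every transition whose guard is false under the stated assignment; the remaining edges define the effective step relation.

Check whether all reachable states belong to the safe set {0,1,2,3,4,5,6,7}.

Answer: INVARIANT VIOLATED at state 8

Analysis:
Allowed set {0,1,2,3,4,5,6,7}
R = {0,1,2,3,4,6,7,8}
  0: safe
  1: safe
  2: safe
  3: safe
  4: safe
  6: safe
  7: safe
  8: ✗ unsafe
witness against invariant: b·a·tau·b → 8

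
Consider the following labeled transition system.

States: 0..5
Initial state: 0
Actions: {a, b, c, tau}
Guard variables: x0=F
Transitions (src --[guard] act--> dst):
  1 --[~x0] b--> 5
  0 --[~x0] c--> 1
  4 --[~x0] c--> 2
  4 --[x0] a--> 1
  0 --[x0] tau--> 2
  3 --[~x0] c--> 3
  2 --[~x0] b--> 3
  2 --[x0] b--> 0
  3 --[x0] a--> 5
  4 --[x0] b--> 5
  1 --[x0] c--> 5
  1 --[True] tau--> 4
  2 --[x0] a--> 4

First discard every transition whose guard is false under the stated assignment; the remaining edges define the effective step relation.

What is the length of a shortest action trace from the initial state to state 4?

BFS to 4:
  Layer 0: {0}
  Layer 1: {1}
  Layer 2: {4,5}
depth(4)=2, e.g. c·tau

Answer: 2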